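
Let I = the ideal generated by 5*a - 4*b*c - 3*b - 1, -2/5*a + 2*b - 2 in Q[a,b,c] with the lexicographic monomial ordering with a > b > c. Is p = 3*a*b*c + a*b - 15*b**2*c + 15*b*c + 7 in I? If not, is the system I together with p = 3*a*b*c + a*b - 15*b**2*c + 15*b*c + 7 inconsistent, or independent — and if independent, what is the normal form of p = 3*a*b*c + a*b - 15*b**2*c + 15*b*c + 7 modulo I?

3*a*b*c + a*b - 15*b**2*c + 15*b*c + 7 is independent of I; its normal form modulo I is 5*b**2 - 5*b + 7.

First compute the reduced Gröbner basis of I by Buchberger's algorithm.
f_1 = 5*a - 4*b*c - 3*b - 1, LT = a.
f_2 = -2/5*a + 2*b - 2, LT = a.

S(f_1,f_2): lcm = a. S = -4/5*b*c + 22/5*b - 26/5.
  leading term b*c: no divisor's leading term divides it; move -4/5*b*c to the remainder.
  leading term b: no divisor's leading term divides it; move 22/5*b to the remainder.
  leading term 1: no divisor's leading term divides it; move -26/5 to the remainder.
  remainder -4/5*b*c + 22/5*b - 26/5 ≠ 0; add h_3 = -4/5*b*c + 22/5*b - 26/5 to the basis.

The other S-polynomials (S(f_1,h_3), S(f_2,h_3)) all reduce to 0 modulo the current basis, so we have a Gröbner basis.
Inter-reduce: drop elements whose leading term is divisible by another's, tail-reduce, and make monic.
Reduced Gröbner basis: {a - 5*b + 5, b*c - 11/2*b + 13/2}.
Label its elements g_1 = a - 5*b + 5, g_2 = b*c - 11/2*b + 13/2.

Reduce p = 3*a*b*c + a*b - 15*b**2*c + 15*b*c + 7 modulo G:
  leading term a*b*c: subtract (3*b*c)·g_1 from 3*a*b*c + a*b - 15*b**2*c + 15*b*c + 7 → a*b + 7
  leading term a*b: subtract (b)·g_1 from a*b + 7 → 5*b**2 - 5*b + 7
  leading term b**2: no divisor's leading term divides it; move 5*b**2 to the remainder.
  leading term b: no divisor's leading term divides it; move -5*b to the remainder.
  leading term 1: no divisor's leading term divides it; move 7 to the remainder.
  normal form = 5*b**2 - 5*b + 7.
The normal form is nonzero, so p ∉ I. Since p minus its normal form lies in I, I + (p) = I + (r) where r = 5*b**2 - 5*b + 7; decide whether this ideal is the whole ring.
Run Buchberger on G together with r (pairs among the g_i already reduce to 0 since G is a Gröbner basis):
g_1 = a - 5*b + 5, LT = a.
g_2 = b*c - 11/2*b + 13/2, LT = b*c.
r = 5*b**2 - 5*b + 7, LT = b**2.

S(g_2,r): lcm = b**2*c. S = -11/2*b**2 + b*c + 13/2*b - 7/5*c.
  leading term b**2: subtract (-11/10)·r from -11/2*b**2 + b*c + 13/2*b - 7/5*c → b*c + b - 7/5*c + 77/10
  leading term b*c: subtract (1)·g_2 from b*c + b - 7/5*c + 77/10 → 13/2*b - 7/5*c + 6/5
  leading term b: no divisor's leading term divides it; move 13/2*b to the remainder.
  leading term c: no divisor's leading term divides it; move -7/5*c to the remainder.
  leading term 1: no divisor's leading term divides it; move 6/5 to the remainder.
  remainder 13/2*b - 7/5*c + 6/5 ≠ 0; add m_4 = 13/2*b - 7/5*c + 6/5 to the basis.

S(g_2,m_4): lcm = b*c. S = -11/2*b + 14/65*c**2 - 12/65*c + 13/2.
  leading term b: subtract (-11/13)·m_4 from -11/2*b + 14/65*c**2 - 12/65*c + 13/2 → 14/65*c**2 - 89/65*c + 977/130
  leading term c**2: no divisor's leading term divides it; move 14/65*c**2 to the remainder.
  leading term c: no divisor's leading term divides it; move -89/65*c to the remainder.
  leading term 1: no divisor's leading term divides it; move 977/130 to the remainder.
  remainder 14/65*c**2 - 89/65*c + 977/130 ≠ 0; add m_5 = 14/65*c**2 - 89/65*c + 977/130 to the basis.

The other S-polynomials (S(g_1,g_2), S(g_1,r), S(g_1,m_4), S(r,m_4), S(g_1,m_5), S(g_2,m_5), S(r,m_5), S(m_4,m_5)) all reduce to 0 modulo the current basis, so we have a Gröbner basis.
Inter-reduce: drop elements whose leading term is divisible by another's, tail-reduce, and make monic.
Reduced Gröbner basis: {a - 14/13*c + 77/13, b - 14/65*c + 12/65, c**2 - 89/14*c + 977/28}.
The reduced Gröbner basis of I + (p) is {a - 14/13*c + 77/13, b - 14/65*c + 12/65, c**2 - 89/14*c + 977/28} ≠ {1}, a proper ideal, so the enlarged system stays consistent: p is independent of I, with normal form 5*b**2 - 5*b + 7.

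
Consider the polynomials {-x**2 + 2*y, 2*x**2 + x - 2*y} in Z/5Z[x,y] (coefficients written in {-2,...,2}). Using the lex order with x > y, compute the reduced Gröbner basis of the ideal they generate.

f_1 = -x**2 + 2*y, LT = x**2.
f_2 = 2*x**2 + x - 2*y, LT = x**2.

S(f_1,f_2): lcm = x**2. S = 2*x - y.
  leading term x: no divisor's leading term divides it; move 2*x to the remainder.
  leading term y: no divisor's leading term divides it; move -y to the remainder.
  remainder 2*x - y ≠ 0; add g_3 = 2*x - y to the basis.

S(f_1,g_3): lcm = x**2. S = -2*x*y - 2*y.
  leading term x*y: subtract (-y)·g_3 from -2*x*y - 2*y → -y**2 - 2*y
  leading term y**2: no divisor's leading term divides it; move -y**2 to the remainder.
  leading term y: no divisor's leading term divides it; move -2*y to the remainder.
  remainder -y**2 - 2*y ≠ 0; add g_4 = -y**2 - 2*y to the basis.

The other S-polynomials (S(f_2,g_3), S(f_1,g_4), S(f_2,g_4), S(g_3,g_4)) all reduce to 0 modulo the current basis, so we have a Gröbner basis.
Inter-reduce: drop elements whose leading term is divisible by another's, tail-reduce, and make monic.

G = {x + 2*y, y**2 + 2*y}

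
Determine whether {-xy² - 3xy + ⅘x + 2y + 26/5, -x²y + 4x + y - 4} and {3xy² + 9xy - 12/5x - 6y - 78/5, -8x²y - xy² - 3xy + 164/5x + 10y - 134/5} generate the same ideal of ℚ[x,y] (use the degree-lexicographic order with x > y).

Two ideals are equal iff their reduced Gröbner bases coincide (the reduced basis is unique for a fixed ordering).
Buchberger on the first generating set:
f_1 = -xy² - 3xy + ⅘x + 2y + 26/5, LT = xy².
f_2 = -x²y + 4x + y - 4, LT = x²y.

S(f_1,f_2): lcm = x²y². S = 3x²y - ⅘x² + 2xy + y² - 26/5x - 4y.
  reduce S modulo (f_1, f_2):
  remainder -⅘x² + 2xy + y² + 34/5x - y - 12 ≠ 0; add g_3 = -⅘x² + 2xy + y² + 34/5x - y - 12 to the basis.

S(f_1,g_3): lcm = x²y². S = 5/2xy³ + 5/4y⁴ + 3x²y + 17/2xy² - 5/4y³ - ⅘x² - 2xy - 15y² - 26/5x.
  reduce S modulo (f_1, f_2, g_3):
  remainder 5/4y⁴ - 5/4y³ - 5xy - 11y² + ⅘x + 19y + 26/5 ≠ 0; add g_4 = 5/4y⁴ - 5/4y³ - 5xy - 11y² + ⅘x + 19y + 26/5 to the basis.

S(f_2,g_3): lcm = x²y. S = 5/2xy² + 5/4y³ + 17/2xy - 5/4y² - 4x - 16y + 4.
  reduce S modulo (f_1, f_2, g_3, g_4):
  remainder 5/4y³ + xy - 5/4y² - 2x - 11y + 17 ≠ 0; add g_5 = 5/4y³ + xy - 5/4y² - 2x - 11y + 17 to the basis.

The other S-polynomials (S(f_1,g_4), S(f_2,g_4), S(g_3,g_4), S(f_1,g_5), S(f_2,g_5), S(g_3,g_5), S(g_4,g_5)) all reduce to 0 modulo the current basis, so we have a Gröbner basis.
Inter-reduce: drop elements whose leading term is divisible by another's, tail-reduce, and make monic.
Reduced Gröbner basis: {xy² + 3xy - ⅘x - 2y - 26/5, y³ + ⅘xy - y² - 8/5x - 44/5y + 68/5, x² - 5/2xy - 5/4y² - 17/2x + 5/4y + 15}.

Buchberger on the second generating set:
h_1 = 3xy² + 9xy - 12/5x - 6y - 78/5, LT = xy².
h_2 = -8x²y - xy² - 3xy + 164/5x + 10y - 134/5, LT = x²y.

S(h_1,h_2): lcm = x²y². S = -⅛xy³ + 3x²y - ⅜xy² - ⅘x² + 21/10xy + 5/4y² - 26/5x - 67/20y.
  reduce S modulo (h_1, h_2):
  remainder -⅘x² + 2xy + y² + 34/5x - y - 12 ≠ 0; add k_3 = -⅘x² + 2xy + y² + 34/5x - y - 12 to the basis.

S(h_1,k_3): lcm = x²y². S = 5/2xy³ + 5/4y⁴ + 3x²y + 17/2xy² - 5/4y³ - ⅘x² - 2xy - 15y² - 26/5x.
  reduce S modulo (h_1, h_2, k_3):
  remainder 5/4y⁴ - 5/4y³ - 5xy - 11y² + ⅘x + 19y + 26/5 ≠ 0; add k_4 = 5/4y⁴ - 5/4y³ - 5xy - 11y² + ⅘x + 19y + 26/5 to the basis.

S(h_2,k_3): lcm = x²y. S = 21/8xy² + 5/4y³ + 71/8xy - 5/4y² - 41/10x - 65/4y + 67/20.
  reduce S modulo (h_1, h_2, k_3, k_4):
  remainder 5/4y³ + xy - 5/4y² - 2x - 11y + 17 ≠ 0; add k_5 = 5/4y³ + xy - 5/4y² - 2x - 11y + 17 to the basis.

The other S-polynomials (S(h_1,k_4), S(h_2,k_4), S(k_3,k_4), S(h_1,k_5), S(h_2,k_5), S(k_3,k_5), S(k_4,k_5)) all reduce to 0 modulo the current basis, so we have a Gröbner basis.
Inter-reduce: drop elements whose leading term is divisible by another's, tail-reduce, and make monic.
Reduced Gröbner basis: {xy² + 3xy - ⅘x - 2y - 26/5, y³ + ⅘xy - y² - 8/5x - 44/5y + 68/5, x² - 5/2xy - 5/4y² - 17/2x + 5/4y + 15}.

These coincide, so the ideals are equal.

Yes, the ideals are equal.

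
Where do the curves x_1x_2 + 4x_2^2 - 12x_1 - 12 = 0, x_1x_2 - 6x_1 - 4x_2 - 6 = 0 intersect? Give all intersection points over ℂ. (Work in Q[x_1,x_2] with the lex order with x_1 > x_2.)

{(-1, 0), (18 - 2*sqrt(79), 5/2 - sqrt(79)/2), (2*sqrt(79) + 18, 5/2 + sqrt(79)/2)}

Compute a lex Gröbner basis by Buchberger's algorithm.
f_1 = x_1x_2 - 12x_1 + 4x_2^2 - 12, LT = x_1x_2.
f_2 = x_1x_2 - 6x_1 - 4x_2 - 6, LT = x_1x_2.

S(f_1,f_2): lcm = x_1x_2. S = -6x_1 + 4x_2^2 + 4x_2 - 6.
  leading term x_1: no divisor's leading term divides it; move -6x_1 to the remainder.
  leading term x_2^2: no divisor's leading term divides it; move 4x_2^2 to the remainder.
  leading term x_2: no divisor's leading term divides it; move 4x_2 to the remainder.
  leading term 1: no divisor's leading term divides it; move -6 to the remainder.
  remainder -6x_1 + 4x_2^2 + 4x_2 - 6 ≠ 0; add h_3 = -6x_1 + 4x_2^2 + 4x_2 - 6 to the basis.

S(f_1,h_3): lcm = x_1x_2. S = -12x_1 + 2/3x_2^3 + 14/3x_2^2 - x_2 - 12.
  leading term x_1: subtract (2)·h_3 from -12x_1 + 2/3x_2^3 + 14/3x_2^2 - x_2 - 12 → 2/3x_2^3 - 10/3x_2^2 - 9x_2
  leading term x_2^3: no divisor's leading term divides it; move 2/3x_2^3 to the remainder.
  leading term x_2^2: no divisor's leading term divides it; move -10/3x_2^2 to the remainder.
  leading term x_2: no divisor's leading term divides it; move -9x_2 to the remainder.
  remainder 2/3x_2^3 - 10/3x_2^2 - 9x_2 ≠ 0; add h_4 = 2/3x_2^3 - 10/3x_2^2 - 9x_2 to the basis.

The other S-polynomials (S(f_2,h_3), S(f_1,h_4), S(f_2,h_4), S(h_3,h_4)) all reduce to 0 modulo the current basis, so we have a Gröbner basis.
Inter-reduce: drop elements whose leading term is divisible by another's, tail-reduce, and make monic.
Reduced Gröbner basis: {x_1 - 2/3x_2^2 - 2/3x_2 + 1, x_2^3 - 5x_2^2 - 27/2x_2}.

Elimination: the polynomial x_2^3 - 5x_2^2 - 27/2x_2 lies in the elimination ideal for x_2, so x_2 ∈ {0, 5/2 - sqrt(79)/2, 5/2 + sqrt(79)/2}. For each such x_2, the remaining basis elements (now univariate) give the rest of the solution.
  x_2 = 0: the earlier basis element becomes x_1 + 1 = 0, giving x_1 = -1 — point (-1, 0).
  x_2 = 5/2 - sqrt(79)/2: the earlier basis element becomes x_1 - 18 + 2*sqrt(79) = 0, giving x_1 = 18 - 2*sqrt(79) — point (18 - 2*sqrt(79), 5/2 - sqrt(79)/2).
  x_2 = 5/2 + sqrt(79)/2: the earlier basis element becomes x_1 - 18 - 2*sqrt(79) = 0, giving x_1 = 2*sqrt(79) + 18 — point (2*sqrt(79) + 18, 5/2 + sqrt(79)/2).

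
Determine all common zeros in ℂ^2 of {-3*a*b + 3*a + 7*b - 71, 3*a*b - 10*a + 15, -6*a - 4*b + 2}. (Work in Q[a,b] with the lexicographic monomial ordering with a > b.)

Compute a lex Gröbner basis by Buchberger's algorithm.
f_1 = -3*a*b + 3*a + 7*b - 71, LT = a*b.
f_2 = 3*a*b - 10*a + 15, LT = a*b.
f_3 = -6*a - 4*b + 2, LT = a.

S(f_1,f_2): lcm = a*b. S = 7/3*a - 7/3*b + 56/3.
  leading term a: subtract (-7/18)·f_3 from 7/3*a - 7/3*b + 56/3 → -35/9*b + 175/9
  leading term b: no divisor's leading term divides it; move -35/9*b to the remainder.
  leading term 1: no divisor's leading term divides it; move 175/9 to the remainder.
  remainder -35/9*b + 175/9 ≠ 0; add h_4 = -35/9*b + 175/9 to the basis.

S(f_1,f_3): lcm = a*b. S = -a - 2/3*b**2 - 2*b + 71/3.
  leading term a: subtract (1/6)·f_3 from -a - 2/3*b**2 - 2*b + 71/3 → -2/3*b**2 - 4/3*b + 70/3
  leading term b**2: subtract (6/35*b)·h_4 from -2/3*b**2 - 4/3*b + 70/3 → -14/3*b + 70/3
  leading term b: subtract (6/5)·h_4 from -14/3*b + 70/3 → 0
  remainder 0.

S(f_2,f_3): lcm = a*b. S = -10/3*a - 2/3*b**2 + 1/3*b + 5.
  leading term a: subtract (5/9)·f_3 from -10/3*a - 2/3*b**2 + 1/3*b + 5 → -2/3*b**2 + 23/9*b + 35/9
  leading term b**2: subtract (6/35*b)·h_4 from -2/3*b**2 + 23/9*b + 35/9 → -7/9*b + 35/9
  leading term b: subtract (1/5)·h_4 from -7/9*b + 35/9 → 0
  remainder 0.

S(f_1,h_4): lcm = a*b. S = 4*a - 7/3*b + 71/3.
  leading term a: subtract (-2/3)·f_3 from 4*a - 7/3*b + 71/3 → -5*b + 25
  leading term b: subtract (9/7)·h_4 from -5*b + 25 → 0
  remainder 0.

S(f_2,h_4): lcm = a*b. S = 5/3*a + 5.
  leading term a: subtract (-5/18)·f_3 from 5/3*a + 5 → -10/9*b + 50/9
  leading term b: subtract (2/7)·h_4 from -10/9*b + 50/9 → 0
  remainder 0.

S(f_3,h_4): leading monomials are coprime, so the S-polynomial reduces to 0 (Buchberger's first criterion).
Every S-polynomial of the final basis reduces to 0, so we have a Gröbner basis.
Inter-reduce: drop elements whose leading term is divisible by another's, tail-reduce, and make monic.
Reduced Gröbner basis: {a + 3, b - 5}.

Since the basis is lex-ordered, b - 5 is univariate in b. Its roots are {5}. Back-substituting each root into the other basis elements fixes the other coordinates.
  b = 5: the earlier basis element becomes a + 3 = 0, giving a = -3 — point (-3, 5).

{(-3, 5)}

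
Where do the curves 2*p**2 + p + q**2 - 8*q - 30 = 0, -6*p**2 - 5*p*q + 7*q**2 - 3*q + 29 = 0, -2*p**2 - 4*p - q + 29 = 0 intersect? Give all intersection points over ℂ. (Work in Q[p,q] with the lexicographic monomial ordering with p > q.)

Compute a lex Gröbner basis by Buchberger's algorithm.
f_1 = 2*p**2 + p + q**2 - 8*q - 30, LT = p**2.
f_2 = -6*p**2 - 5*p*q + 7*q**2 - 3*q + 29, LT = p**2.
f_3 = -2*p**2 - 4*p - q + 29, LT = p**2.

S(f_1,f_2): lcm = p**2. S = -5/6*p*q + 1/2*p + 5/3*q**2 - 9/2*q - 61/6.
  leading term p*q: no divisor's leading term divides it; move -5/6*p*q to the remainder.
  leading term p: no divisor's leading term divides it; move 1/2*p to the remainder.
  leading term q**2: no divisor's leading term divides it; move 5/3*q**2 to the remainder.
  leading term q: no divisor's leading term divides it; move -9/2*q to the remainder.
  leading term 1: no divisor's leading term divides it; move -61/6 to the remainder.
  remainder -5/6*p*q + 1/2*p + 5/3*q**2 - 9/2*q - 61/6 ≠ 0; add h_4 = -5/6*p*q + 1/2*p + 5/3*q**2 - 9/2*q - 61/6 to the basis.

S(f_1,f_3): lcm = p**2. S = -3/2*p + 1/2*q**2 - 9/2*q - 1/2.
  leading term p: no divisor's leading term divides it; move -3/2*p to the remainder.
  leading term q**2: no divisor's leading term divides it; move 1/2*q**2 to the remainder.
  leading term q: no divisor's leading term divides it; move -9/2*q to the remainder.
  leading term 1: no divisor's leading term divides it; move -1/2 to the remainder.
  remainder -3/2*p + 1/2*q**2 - 9/2*q - 1/2 ≠ 0; add h_5 = -3/2*p + 1/2*q**2 - 9/2*q - 1/2 to the basis.

S(f_1,h_4): lcm = p**2*q. S = 3/5*p**2 + 2*p*q**2 - 49/10*p*q - 61/5*p + 1/2*q**3 - 4*q**2 - 15*q.
  leading term p**2: subtract (3/10)·f_1 from 3/5*p**2 + 2*p*q**2 - 49/10*p*q - 61/5*p + 1/2*q**3 - 4*q**2 - 15*q → 2*p*q**2 - 49/10*p*q - 25/2*p + 1/2*q**3 - 43/10*q**2 - 63/5*q + 9
  leading term p*q**2: subtract (-12/5*q)·h_4 from 2*p*q**2 - 49/10*p*q - 25/2*p + 1/2*q**3 - 43/10*q**2 - 63/5*q + 9 → -37/10*p*q - 25/2*p + 9/2*q**3 - 151/10*q**2 - 37*q + 9
  leading term p*q: subtract (111/25)·h_4 from -37/10*p*q - 25/2*p + 9/2*q**3 - 151/10*q**2 - 37*q + 9 → -368/25*p + 9/2*q**3 - 45/2*q**2 - 851/50*q + 2707/50
  leading term p: subtract (736/75)·h_5 from -368/25*p + 9/2*q**3 - 45/2*q**2 - 851/50*q + 2707/50 → 9/2*q**3 - 4111/150*q**2 + 1357/50*q + 8857/150
  leading term q**3: no divisor's leading term divides it; move 9/2*q**3 to the remainder.
  leading term q**2: no divisor's leading term divides it; move -4111/150*q**2 to the remainder.
  leading term q: no divisor's leading term divides it; move 1357/50*q to the remainder.
  leading term 1: no divisor's leading term divides it; move 8857/150 to the remainder.
  remainder 9/2*q**3 - 4111/150*q**2 + 1357/50*q + 8857/150 ≠ 0; add h_6 = 9/2*q**3 - 4111/150*q**2 + 1357/50*q + 8857/150 to the basis.

S(f_3,h_4): lcm = p**2*q. S = 3/5*p**2 + 2*p*q**2 - 17/5*p*q - 61/5*p + 1/2*q**2 - 29/2*q.
  leading term p**2: subtract (3/10)·f_1 from 3/5*p**2 + 2*p*q**2 - 17/5*p*q - 61/5*p + 1/2*q**2 - 29/2*q → 2*p*q**2 - 17/5*p*q - 25/2*p + 1/5*q**2 - 121/10*q + 9
  leading term p*q**2: subtract (-12/5*q)·h_4 from 2*p*q**2 - 17/5*p*q - 25/2*p + 1/5*q**2 - 121/10*q + 9 → -11/5*p*q - 25/2*p + 4*q**3 - 53/5*q**2 - 73/2*q + 9
  leading term p*q: subtract (66/25)·h_4 from -11/5*p*q - 25/2*p + 4*q**3 - 53/5*q**2 - 73/2*q + 9 → -691/50*p + 4*q**3 - 15*q**2 - 1231/50*q + 896/25
  leading term p: subtract (691/75)·h_5 from -691/50*p + 4*q**3 - 15*q**2 - 1231/50*q + 896/25 → 4*q**3 - 2941/150*q**2 + 421/25*q + 6067/150
  leading term q**3: subtract (8/9)·h_6 from 4*q**3 - 2941/150*q**2 + 421/25*q + 6067/150 → 6419/1350*q**2 - 1639/225*q - 16253/1350
  leading term q**2: no divisor's leading term divides it; move 6419/1350*q**2 to the remainder.
  leading term q: no divisor's leading term divides it; move -1639/225*q to the remainder.
  leading term 1: no divisor's leading term divides it; move -16253/1350 to the remainder.
  remainder 6419/1350*q**2 - 1639/225*q - 16253/1350 ≠ 0; add h_7 = 6419/1350*q**2 - 1639/225*q - 16253/1350 to the basis.

S(f_1,h_5): lcm = p**2. S = 1/3*p*q**2 - 3*p*q + 1/6*p + 1/2*q**2 - 4*q - 15.
  leading term p*q**2: subtract (-2/5*q)·h_4 from 1/3*p*q**2 - 3*p*q + 1/6*p + 1/2*q**2 - 4*q - 15 → -14/5*p*q + 1/6*p + 2/3*q**3 - 13/10*q**2 - 121/15*q - 15
  leading term p*q: subtract (84/25)·h_4 from -14/5*p*q + 1/6*p + 2/3*q**3 - 13/10*q**2 - 121/15*q - 15 → -227/150*p + 2/3*q**3 - 69/10*q**2 + 529/75*q + 479/25
  leading term p: subtract (227/225)·h_5 from -227/150*p + 2/3*q**3 - 69/10*q**2 + 529/75*q + 479/25 → 2/3*q**3 - 1666/225*q**2 + 1739/150*q + 8849/450
  leading term q**3: subtract (4/27)·h_6 from 2/3*q**3 - 1666/225*q**2 + 1739/150*q + 8849/450 → -6772/2025*q**2 + 10223/1350*q + 44213/4050
  leading term q**2: subtract (-13544/19257)·h_7 from -6772/2025*q**2 + 10223/1350*q + 44213/4050 → 471649/192570*q + 471649/192570
  leading term q: no divisor's leading term divides it; move 471649/192570*q to the remainder.
  leading term 1: no divisor's leading term divides it; move 471649/192570 to the remainder.
  remainder 471649/192570*q + 471649/192570 ≠ 0; add h_8 = 471649/192570*q + 471649/192570 to the basis.

The other S-polynomials (S(f_2,f_3), S(f_2,h_4), S(f_2,h_5), S(f_3,h_5), S(h_4,h_5), S(f_1,h_6), S(f_2,h_6), S(f_3,h_6), S(h_4,h_6), S(h_5,h_6), S(f_1,h_7), S(f_2,h_7), S(f_3,h_7), S(h_4,h_7), S(h_5,h_7), S(h_6,h_7), S(f_1,h_8), S(f_2,h_8), S(f_3,h_8), S(h_4,h_8), S(h_5,h_8), S(h_6,h_8), S(h_7,h_8)) all reduce to 0 modulo the current basis, so we have a Gröbner basis.
Inter-reduce: drop elements whose leading term is divisible by another's, tail-reduce, and make monic.
Reduced Gröbner basis: {p - 3, q + 1}.

The lex basis is triangular: the last element involves only q. Solving q + 1 = 0 gives q ∈ {-1}; substituting each value into the earlier elements determines the remaining variables.
  q = -1: the earlier basis element becomes p - 3 = 0, giving p = 3 — point (3, -1).
Substituting each solution back into the original system confirms all equations vanish.

{(3, -1)}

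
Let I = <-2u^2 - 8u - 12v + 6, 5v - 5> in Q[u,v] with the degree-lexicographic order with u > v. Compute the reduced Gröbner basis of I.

G = {u^2 + 4u + 3, v - 1}

f_1 = -2u^2 - 8u - 12v + 6, LT = u^2.
f_2 = 5v - 5, LT = v.

S(f_1,f_2): leading monomials are coprime, so the S-polynomial reduces to 0 (Buchberger's first criterion).
Every S-polynomial of the final basis reduces to 0, so we have a Gröbner basis.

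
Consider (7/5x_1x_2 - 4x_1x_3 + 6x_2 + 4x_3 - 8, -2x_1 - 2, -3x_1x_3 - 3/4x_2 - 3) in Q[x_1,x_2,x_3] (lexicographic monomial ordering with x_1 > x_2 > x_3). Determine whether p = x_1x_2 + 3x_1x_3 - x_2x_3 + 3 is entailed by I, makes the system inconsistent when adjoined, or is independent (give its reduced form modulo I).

x_1x_2 + 3x_1x_3 - x_2x_3 + 3 lies in I (it reduces to 0).

First compute the reduced Gröbner basis of I by Buchberger's algorithm.
f_1 = 7/5x_1x_2 - 4x_1x_3 + 6x_2 + 4x_3 - 8, LT = x_1x_2.
f_2 = -2x_1 - 2, LT = x_1.
f_3 = -3x_1x_3 - 3/4x_2 - 3, LT = x_1x_3.

S(f_1,f_2): lcm = x_1x_2. S = -20/7x_1x_3 + 23/7x_2 + 20/7x_3 - 40/7.
  leading term x_1x_3: subtract (10/7x_3)·f_2 from -20/7x_1x_3 + 23/7x_2 + 20/7x_3 - 40/7 → 23/7x_2 + 40/7x_3 - 40/7
  leading term x_2: no divisor's leading term divides it; move 23/7x_2 to the remainder.
  leading term x_3: no divisor's leading term divides it; move 40/7x_3 to the remainder.
  leading term 1: no divisor's leading term divides it; move -40/7 to the remainder.
  remainder 23/7x_2 + 40/7x_3 - 40/7 ≠ 0; add h_4 = 23/7x_2 + 40/7x_3 - 40/7 to the basis.

S(f_1,f_3): lcm = x_1x_2x_3. S = -20/7x_1x_3^2 - 1/4x_2^2 + 30/7x_2x_3 - x_2 + 20/7x_3^2 - 40/7x_3.
  leading term x_1x_3^2: subtract (10/7x_3^2)·f_2 from -20/7x_1x_3^2 - 1/4x_2^2 + 30/7x_2x_3 - x_2 + 20/7x_3^2 - 40/7x_3 → -1/4x_2^2 + 30/7x_2x_3 - x_2 + 40/7x_3^2 - 40/7x_3
  leading term x_2^2: subtract (-7/92x_2)·h_4 from -1/4x_2^2 + 30/7x_2x_3 - x_2 + 40/7x_3^2 - 40/7x_3 → 760/161x_2x_3 - 33/23x_2 + 40/7x_3^2 - 40/7x_3
  leading term x_2x_3: subtract (760/529x_3)·h_4 from 760/161x_2x_3 - 33/23x_2 + 40/7x_3^2 - 40/7x_3 → -33/23x_2 - 1320/529x_3^2 + 1320/529x_3
  leading term x_2: subtract (-231/529)·h_4 from -33/23x_2 - 1320/529x_3^2 + 1320/529x_3 → -1320/529x_3^2 + 2640/529x_3 - 1320/529
  leading term x_3^2: no divisor's leading term divides it; move -1320/529x_3^2 to the remainder.
  leading term x_3: no divisor's leading term divides it; move 2640/529x_3 to the remainder.
  leading term 1: no divisor's leading term divides it; move -1320/529 to the remainder.
  remainder -1320/529x_3^2 + 2640/529x_3 - 1320/529 ≠ 0; add h_5 = -1320/529x_3^2 + 2640/529x_3 - 1320/529 to the basis.

S(f_2,f_3): lcm = x_1x_3. S = -1/4x_2 + x_3 - 1.
  leading term x_2: subtract (-7/92)·h_4 from -1/4x_2 + x_3 - 1 → 33/23x_3 - 33/23
  leading term x_3: no divisor's leading term divides it; move 33/23x_3 to the remainder.
  leading term 1: no divisor's leading term divides it; move -33/23 to the remainder.
  remainder 33/23x_3 - 33/23 ≠ 0; add h_6 = 33/23x_3 - 33/23 to the basis.

S(f_1,h_4): lcm = x_1x_2. S = -740/161x_1x_3 + 40/23x_1 + 30/7x_2 + 20/7x_3 - 40/7.
  leading term x_1x_3: subtract (370/161x_3)·f_2 from -740/161x_1x_3 + 40/23x_1 + 30/7x_2 + 20/7x_3 - 40/7 → 40/23x_1 + 30/7x_2 + 1200/161x_3 - 40/7
  leading term x_1: subtract (-20/23)·f_2 from 40/23x_1 + 30/7x_2 + 1200/161x_3 - 40/7 → 30/7x_2 + 1200/161x_3 - 1200/161
  leading term x_2: subtract (30/23)·h_4 from 30/7x_2 + 1200/161x_3 - 1200/161 → 0
  remainder 0.

S(f_2,h_4): leading monomials are coprime, so the S-polynomial reduces to 0 (Buchberger's first criterion).
S(f_3,h_4): leading monomials are coprime, so the S-polynomial reduces to 0 (Buchberger's first criterion).
S(f_1,h_5): leading monomials are coprime, so the S-polynomial reduces to 0 (Buchberger's first criterion).
S(f_2,h_5): leading monomials are coprime, so the S-polynomial reduces to 0 (Buchberger's first criterion).
S(f_3,h_5): lcm = x_1x_3^2. S = 2x_1x_3 - x_1 + 1/4x_2x_3 + x_3.
  leading term x_1x_3: subtract (-x_3)·f_2 from 2x_1x_3 - x_1 + 1/4x_2x_3 + x_3 → -x_1 + 1/4x_2x_3 - x_3
  leading term x_1: subtract (1/2)·f_2 from -x_1 + 1/4x_2x_3 - x_3 → 1/4x_2x_3 - x_3 + 1
  leading term x_2x_3: subtract (7/92x_3)·h_4 from 1/4x_2x_3 - x_3 + 1 → -10/23x_3^2 - 13/23x_3 + 1
  leading term x_3^2: subtract (23/132)·h_5 from -10/23x_3^2 - 13/23x_3 + 1 → -33/23x_3 + 33/23
  leading term x_3: subtract (-1)·h_6 from -33/23x_3 + 33/23 → 0
  remainder 0.

S(h_4,h_5): leading monomials are coprime, so the S-polynomial reduces to 0 (Buchberger's first criterion).
S(f_1,h_6): leading monomials are coprime, so the S-polynomial reduces to 0 (Buchberger's first criterion).
S(f_2,h_6): leading monomials are coprime, so the S-polynomial reduces to 0 (Buchberger's first criterion).
S(f_3,h_6): lcm = x_1x_3. S = x_1 + 1/4x_2 + 1.
  leading term x_1: subtract (-1/2)·f_2 from x_1 + 1/4x_2 + 1 → 1/4x_2
  leading term x_2: subtract (7/92)·h_4 from 1/4x_2 → -10/23x_3 + 10/23
  leading term x_3: subtract (-10/33)·h_6 from -10/23x_3 + 10/23 → 0
  remainder 0.

S(h_4,h_6): leading monomials are coprime, so the S-polynomial reduces to 0 (Buchberger's first criterion).
S(h_5,h_6): lcm = x_3^2. S = -x_3 + 1.
  leading term x_3: subtract (-23/33)·h_6 from -x_3 + 1 → 0
  remainder 0.

Every S-polynomial of the final basis reduces to 0, so we have a Gröbner basis.
Inter-reduce: drop elements whose leading term is divisible by another's, tail-reduce, and make monic.
Reduced Gröbner basis: {x_1 + 1, x_2, x_3 - 1}.
Label its elements g_1 = x_1 + 1, g_2 = x_2, g_3 = x_3 - 1.

Reduce p = x_1x_2 + 3x_1x_3 - x_2x_3 + 3 modulo G:
  leading term x_1x_2: subtract (x_2)·g_1 from x_1x_2 + 3x_1x_3 - x_2x_3 + 3 → 3x_1x_3 - x_2x_3 - x_2 + 3
  leading term x_1x_3: subtract (3x_3)·g_1 from 3x_1x_3 - x_2x_3 - x_2 + 3 → -x_2x_3 - x_2 - 3x_3 + 3
  leading term x_2x_3: subtract (-x_3)·g_2 from -x_2x_3 - x_2 - 3x_3 + 3 → -x_2 - 3x_3 + 3
  leading term x_2: subtract (-1)·g_2 from -x_2 - 3x_3 + 3 → -3x_3 + 3
  leading term x_3: subtract (-3)·g_3 from -3x_3 + 3 → 0
  normal form = 0.
Since the normal form is 0, p ∈ I.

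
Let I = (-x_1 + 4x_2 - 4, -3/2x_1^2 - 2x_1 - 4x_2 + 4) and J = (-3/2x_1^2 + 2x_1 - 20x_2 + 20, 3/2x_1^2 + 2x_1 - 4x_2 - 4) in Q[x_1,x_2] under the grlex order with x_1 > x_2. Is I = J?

No, the ideals differ.

Since reduced Gröbner bases are canonical representatives of ideals under a given ordering, it suffices to compute and compare them.
Buchberger on the first generating set:
f_1 = -x_1 + 4x_2 - 4, LT = x_1.
f_2 = -3/2x_1^2 - 2x_1 - 4x_2 + 4, LT = x_1^2.

S(f_1,f_2): lcm = x_1^2. S = -4x_1x_2 + 8/3x_1 - 8/3x_2 + 8/3.
  leading term x_1x_2: subtract (4x_2)·f_1 from -4x_1x_2 + 8/3x_1 - 8/3x_2 + 8/3 → -16x_2^2 + 8/3x_1 + 40/3x_2 + 8/3
  leading term x_2^2: no divisor's leading term divides it; move -16x_2^2 to the remainder.
  leading term x_1: subtract (-8/3)·f_1 from 8/3x_1 + 40/3x_2 + 8/3 → 24x_2 - 8
  leading term x_2: no divisor's leading term divides it; move 24x_2 to the remainder.
  leading term 1: no divisor's leading term divides it; move -8 to the remainder.
  remainder -16x_2^2 + 24x_2 - 8 ≠ 0; add g_3 = -16x_2^2 + 24x_2 - 8 to the basis.

The other S-polynomials (S(f_1,g_3), S(f_2,g_3)) all reduce to 0 modulo the current basis, so we have a Gröbner basis.
Inter-reduce: drop elements whose leading term is divisible by another's, tail-reduce, and make monic.
Reduced Gröbner basis: {x_2^2 - 3/2x_2 + 1/2, x_1 - 4x_2 + 4}.

Buchberger on the second generating set:
h_1 = -3/2x_1^2 + 2x_1 - 20x_2 + 20, LT = x_1^2.
h_2 = 3/2x_1^2 + 2x_1 - 4x_2 - 4, LT = x_1^2.

S(h_1,h_2): lcm = x_1^2. S = -8/3x_1 + 16x_2 - 32/3.
  leading term x_1: no divisor's leading term divides it; move -8/3x_1 to the remainder.
  leading term x_2: no divisor's leading term divides it; move 16x_2 to the remainder.
  leading term 1: no divisor's leading term divides it; move -32/3 to the remainder.
  remainder -8/3x_1 + 16x_2 - 32/3 ≠ 0; add k_3 = -8/3x_1 + 16x_2 - 32/3 to the basis.

S(h_1,k_3): lcm = x_1^2. S = 6x_1x_2 - 16/3x_1 + 40/3x_2 - 40/3.
  leading term x_1x_2: subtract (-9/4x_2)·k_3 from 6x_1x_2 - 16/3x_1 + 40/3x_2 - 40/3 → 36x_2^2 - 16/3x_1 - 32/3x_2 - 40/3
  leading term x_2^2: no divisor's leading term divides it; move 36x_2^2 to the remainder.
  leading term x_1: subtract (2)·k_3 from -16/3x_1 - 32/3x_2 - 40/3 → -128/3x_2 + 8
  leading term x_2: no divisor's leading term divides it; move -128/3x_2 to the remainder.
  leading term 1: no divisor's leading term divides it; move 8 to the remainder.
  remainder 36x_2^2 - 128/3x_2 + 8 ≠ 0; add k_4 = 36x_2^2 - 128/3x_2 + 8 to the basis.

The other S-polynomials (S(h_2,k_3), S(h_1,k_4), S(h_2,k_4), S(k_3,k_4)) all reduce to 0 modulo the current basis, so we have a Gröbner basis.
Inter-reduce: drop elements whose leading term is divisible by another's, tail-reduce, and make monic.
Reduced Gröbner basis: {x_2^2 - 32/27x_2 + 2/9, x_1 - 6x_2 + 4}.

These differ, so the ideals are not equal.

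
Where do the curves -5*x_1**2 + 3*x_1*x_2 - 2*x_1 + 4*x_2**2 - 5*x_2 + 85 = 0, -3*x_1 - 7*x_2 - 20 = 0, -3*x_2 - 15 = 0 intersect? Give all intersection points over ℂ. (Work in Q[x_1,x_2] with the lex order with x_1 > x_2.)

{(5, -5)}

Compute a lex Gröbner basis by Buchberger's algorithm.
f_1 = -5*x_1**2 + 3*x_1*x_2 - 2*x_1 + 4*x_2**2 - 5*x_2 + 85, LT = x_1**2.
f_2 = -3*x_1 - 7*x_2 - 20, LT = x_1.
f_3 = -3*x_2 - 15, LT = x_2.

S(f_1,f_2): lcm = x_1**2. S = -44/15*x_1*x_2 - 94/15*x_1 - 4/5*x_2**2 + x_2 - 17.
  leading term x_1*x_2: subtract (44/45*x_2)·f_2 from -44/15*x_1*x_2 - 94/15*x_1 - 4/5*x_2**2 + x_2 - 17 → -94/15*x_1 + 272/45*x_2**2 + 185/9*x_2 - 17
  leading term x_1: subtract (94/45)·f_2 from -94/15*x_1 + 272/45*x_2**2 + 185/9*x_2 - 17 → 272/45*x_2**2 + 1583/45*x_2 + 223/9
  leading term x_2**2: subtract (-272/135*x_2)·f_3 from 272/45*x_2**2 + 1583/45*x_2 + 223/9 → 223/45*x_2 + 223/9
  leading term x_2: subtract (-223/135)·f_3 from 223/45*x_2 + 223/9 → 0
  remainder 0.

S(f_1,f_3): leading monomials are coprime, so the S-polynomial reduces to 0 (Buchberger's first criterion).
S(f_2,f_3): leading monomials are coprime, so the S-polynomial reduces to 0 (Buchberger's first criterion).
Every S-polynomial of the final basis reduces to 0, so we have a Gröbner basis.
Inter-reduce: drop elements whose leading term is divisible by another's, tail-reduce, and make monic.
Reduced Gröbner basis: {x_1 - 5, x_2 + 5}.

Since the basis is lex-ordered, x_2 + 5 is univariate in x_2. Its roots are {-5}. Back-substituting each root into the other basis elements fixes the other coordinates.
  x_2 = -5: the earlier basis element becomes x_1 - 5 = 0, giving x_1 = 5 — point (5, -5).
Substituting each solution back into the original system confirms all equations vanish.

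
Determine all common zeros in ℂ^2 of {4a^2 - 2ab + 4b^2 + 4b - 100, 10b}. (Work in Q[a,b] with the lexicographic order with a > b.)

{(-5, 0), (5, 0)}

Compute a lex Gröbner basis by Buchberger's algorithm.
f_1 = 4a^2 - 2ab + 4b^2 + 4b - 100, LT = a^2.
f_2 = 10b, LT = b.

The S-polynomials (S(f_1,f_2)) all reduce to 0 modulo the current basis, so we have a Gröbner basis.
Inter-reduce: drop elements whose leading term is divisible by another's, tail-reduce, and make monic.
Reduced Gröbner basis: {a^2 - 25, b}.

From the last basis element, b = 0, so b takes values in {0}. Each choice, substituted upward through the basis, yields the corresponding point(s) of the solution set.
  b = 0: the earlier basis element becomes a^2 - 25 = 0, giving a = -5, 5 — points (-5, 0), (5, 0).
Each listed point satisfies every original equation (direct substitution).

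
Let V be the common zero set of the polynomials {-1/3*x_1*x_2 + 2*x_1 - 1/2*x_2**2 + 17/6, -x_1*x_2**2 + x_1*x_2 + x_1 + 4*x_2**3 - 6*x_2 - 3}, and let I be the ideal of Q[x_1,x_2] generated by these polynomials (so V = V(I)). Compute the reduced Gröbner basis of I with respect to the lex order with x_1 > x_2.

G = {x_1 - 11/58*x_2**3 - 15/58*x_2**2 + 1/2*x_2 + 91/58, x_2**4 - 51/11*x_2**3 - 32/11*x_2**2 + 83/11*x_2 + 53/11}

f_1 = -1/3*x_1*x_2 + 2*x_1 - 1/2*x_2**2 + 17/6, LT = x_1*x_2.
f_2 = -x_1*x_2**2 + x_1*x_2 + x_1 + 4*x_2**3 - 6*x_2 - 3, LT = x_1*x_2**2.

S(f_1,f_2): lcm = x_1*x_2**2. S = -5*x_1*x_2 + x_1 + 11/2*x_2**3 - 29/2*x_2 - 3.
  leading term x_1*x_2: subtract (15)·f_1 from -5*x_1*x_2 + x_1 + 11/2*x_2**3 - 29/2*x_2 - 3 → -29*x_1 + 11/2*x_2**3 + 15/2*x_2**2 - 29/2*x_2 - 91/2
  leading term x_1: no divisor's leading term divides it; move -29*x_1 to the remainder.
  leading term x_2**3: no divisor's leading term divides it; move 11/2*x_2**3 to the remainder.
  leading term x_2**2: no divisor's leading term divides it; move 15/2*x_2**2 to the remainder.
  leading term x_2: no divisor's leading term divides it; move -29/2*x_2 to the remainder.
  leading term 1: no divisor's leading term divides it; move -91/2 to the remainder.
  remainder -29*x_1 + 11/2*x_2**3 + 15/2*x_2**2 - 29/2*x_2 - 91/2 ≠ 0; add g_3 = -29*x_1 + 11/2*x_2**3 + 15/2*x_2**2 - 29/2*x_2 - 91/2 to the basis.

S(f_1,g_3): lcm = x_1*x_2. S = -6*x_1 + 11/58*x_2**4 + 15/58*x_2**3 + x_2**2 - 91/58*x_2 - 17/2.
  leading term x_1: subtract (6/29)·g_3 from -6*x_1 + 11/58*x_2**4 + 15/58*x_2**3 + x_2**2 - 91/58*x_2 - 17/2 → 11/58*x_2**4 - 51/58*x_2**3 - 16/29*x_2**2 + 83/58*x_2 + 53/58
  leading term x_2**4: no divisor's leading term divides it; move 11/58*x_2**4 to the remainder.
  leading term x_2**3: no divisor's leading term divides it; move -51/58*x_2**3 to the remainder.
  leading term x_2**2: no divisor's leading term divides it; move -16/29*x_2**2 to the remainder.
  leading term x_2: no divisor's leading term divides it; move 83/58*x_2 to the remainder.
  leading term 1: no divisor's leading term divides it; move 53/58 to the remainder.
  remainder 11/58*x_2**4 - 51/58*x_2**3 - 16/29*x_2**2 + 83/58*x_2 + 53/58 ≠ 0; add g_4 = 11/58*x_2**4 - 51/58*x_2**3 - 16/29*x_2**2 + 83/58*x_2 + 53/58 to the basis.

The other S-polynomials (S(f_2,g_3), S(f_1,g_4), S(f_2,g_4), S(g_3,g_4)) all reduce to 0 modulo the current basis, so we have a Gröbner basis.
Inter-reduce: drop elements whose leading term is divisible by another's, tail-reduce, and make monic.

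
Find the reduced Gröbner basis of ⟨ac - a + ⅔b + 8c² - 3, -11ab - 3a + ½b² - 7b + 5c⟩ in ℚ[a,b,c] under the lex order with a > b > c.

f_1 = ac - a + ⅔b + 8c² - 3, LT = ac.
f_2 = -11ab - 3a + ½b² - 7b + 5c, LT = ab.

S(f_1,f_2): lcm = abc. S = -ab - 3/11ac + 1/22b²c + ⅔b² + 8bc² - 7/11bc - 3b + 5/11c².
  leading term ab: subtract (1/11)·f_2 from -ab - 3/11ac + 1/22b²c + ⅔b² + 8bc² - 7/11bc - 3b + 5/11c² → -3/11ac + 3/11a + 1/22b²c + 41/66b² + 8bc² - 7/11bc - 26/11b + 5/11c² - 5/11c
  leading term ac: subtract (-3/11)·f_1 from -3/11ac + 3/11a + 1/22b²c + 41/66b² + 8bc² - 7/11bc - 26/11b + 5/11c² - 5/11c → 1/22b²c + 41/66b² + 8bc² - 7/11bc - 24/11b + 29/11c² - 5/11c - 9/11
  leading term b²c: no divisor's leading term divides it; move 1/22b²c to the remainder.
  leading term b²: no divisor's leading term divides it; move 41/66b² to the remainder.
  leading term bc²: no divisor's leading term divides it; move 8bc² to the remainder.
  leading term bc: no divisor's leading term divides it; move -7/11bc to the remainder.
  leading term b: no divisor's leading term divides it; move -24/11b to the remainder.
  leading term c²: no divisor's leading term divides it; move 29/11c² to the remainder.
  leading term c: no divisor's leading term divides it; move -5/11c to the remainder.
  leading term 1: no divisor's leading term divides it; move -9/11 to the remainder.
  remainder 1/22b²c + 41/66b² + 8bc² - 7/11bc - 24/11b + 29/11c² - 5/11c - 9/11 ≠ 0; add g_3 = 1/22b²c + 41/66b² + 8bc² - 7/11bc - 24/11b + 29/11c² - 5/11c - 9/11 to the basis.

S(f_1,g_3): lcm = ab²c. S = -44/3ab² - 176abc² + 14abc + 48ab - 58ac² + 10ac + 18a + ⅔b³ + 8b²c² - 3b².
  leading term ab²: subtract (4/3b)·f_2 from -44/3ab² - 176abc² + 14abc + 48ab - 58ac² + 10ac + 18a + ⅔b³ + 8b²c² - 3b² → -176abc² + 14abc + 52ab - 58ac² + 10ac + 18a + 8b²c² + 19/3b² - 20/3bc
  leading term abc²: subtract (-176bc)·f_1 from -176abc² + 14abc + 52ab - 58ac² + 10ac + 18a + 8b²c² + 19/3b² - 20/3bc → -162abc + 52ab - 58ac² + 10ac + 18a + 8b²c² + 352/3b²c + 19/3b² + 1408bc³ - 1604/3bc
  leading term abc: subtract (-162b)·f_1 from -162abc + 52ab - 58ac² + 10ac + 18a + 8b²c² + 352/3b²c + 19/3b² + 1408bc³ - 1604/3bc → -110ab - 58ac² + 10ac + 18a + 8b²c² + 352/3b²c + 343/3b² + 1408bc³ + 1296bc² - 1604/3bc - 486b
  leading term ab: subtract (10)·f_2 from -110ab - 58ac² + 10ac + 18a + 8b²c² + 352/3b²c + 343/3b² + 1408bc³ + 1296bc² - 1604/3bc - 486b → -58ac² + 10ac + 48a + 8b²c² + 352/3b²c + 328/3b² + 1408bc³ + 1296bc² - 1604/3bc - 416b - 50c
  leading term ac²: subtract (-58c)·f_1 from -58ac² + 10ac + 48a + 8b²c² + 352/3b²c + 328/3b² + 1408bc³ + 1296bc² - 1604/3bc - 416b - 50c → -48ac + 48a + 8b²c² + 352/3b²c + 328/3b² + 1408bc³ + 1296bc² - 496bc - 416b + 464c³ - 224c
  leading term ac: subtract (-48)·f_1 from -48ac + 48a + 8b²c² + 352/3b²c + 328/3b² + 1408bc³ + 1296bc² - 496bc - 416b + 464c³ - 224c → 8b²c² + 352/3b²c + 328/3b² + 1408bc³ + 1296bc² - 496bc - 384b + 464c³ + 384c² - 224c - 144
  leading term b²c²: subtract (176c)·g_3 from 8b²c² + 352/3b²c + 328/3b² + 1408bc³ + 1296bc² - 496bc - 384b + 464c³ + 384c² - 224c - 144 → 8b²c + 328/3b² + 1408bc² - 112bc - 384b + 464c² - 80c - 144
  leading term b²c: subtract (176)·g_3 from 8b²c + 328/3b² + 1408bc² - 112bc - 384b + 464c² - 80c - 144 → 0
  remainder 0.

S(f_2,g_3): lcm = ab²c. S = -41/3ab² - 176abc² + 157/11abc + 48ab - 58ac² + 10ac + 18a - 1/22b³c + 7/11b²c - 5/11bc².
  leading term ab²: subtract (41/33b)·f_2 from -41/3ab² - 176abc² + 157/11abc + 48ab - 58ac² + 10ac + 18a - 1/22b³c + 7/11b²c - 5/11bc² → -176abc² + 157/11abc + 569/11ab - 58ac² + 10ac + 18a - 1/22b³c - 41/66b³ + 7/11b²c + 287/33b² - 5/11bc² - 205/33bc
  leading term abc²: subtract (-176bc)·f_1 from -176abc² + 157/11abc + 569/11ab - 58ac² + 10ac + 18a - 1/22b³c - 41/66b³ + 7/11b²c + 287/33b² - 5/11bc² - 205/33bc → -1779/11abc + 569/11ab - 58ac² + 10ac + 18a - 1/22b³c - 41/66b³ + 3893/33b²c + 287/33b² + 1408bc³ - 5/11bc² - 17629/33bc
  leading term abc: subtract (-1779/11b)·f_1 from -1779/11abc + 569/11ab - 58ac² + 10ac + 18a - 1/22b³c - 41/66b³ + 3893/33b²c + 287/33b² + 1408bc³ - 5/11bc² - 17629/33bc → -110ab - 58ac² + 10ac + 18a - 1/22b³c - 41/66b³ + 3893/33b²c + 3845/33b² + 1408bc³ + 14227/11bc² - 17629/33bc - 5337/11b
  leading term ab: subtract (10)·f_2 from -110ab - 58ac² + 10ac + 18a - 1/22b³c - 41/66b³ + 3893/33b²c + 3845/33b² + 1408bc³ + 14227/11bc² - 17629/33bc - 5337/11b → -58ac² + 10ac + 48a - 1/22b³c - 41/66b³ + 3893/33b²c + 3680/33b² + 1408bc³ + 14227/11bc² - 17629/33bc - 4567/11b - 50c
  leading term ac²: subtract (-58c)·f_1 from -58ac² + 10ac + 48a - 1/22b³c - 41/66b³ + 3893/33b²c + 3680/33b² + 1408bc³ + 14227/11bc² - 17629/33bc - 4567/11b - 50c → -48ac + 48a - 1/22b³c - 41/66b³ + 3893/33b²c + 3680/33b² + 1408bc³ + 14227/11bc² - 5451/11bc - 4567/11b + 464c³ - 224c
  leading term ac: subtract (-48)·f_1 from -48ac + 48a - 1/22b³c - 41/66b³ + 3893/33b²c + 3680/33b² + 1408bc³ + 14227/11bc² - 5451/11bc - 4567/11b + 464c³ - 224c → -1/22b³c - 41/66b³ + 3893/33b²c + 3680/33b² + 1408bc³ + 14227/11bc² - 5451/11bc - 4215/11b + 464c³ + 384c² - 224c - 144
  leading term b³c: subtract (-b)·g_3 from -1/22b³c - 41/66b³ + 3893/33b²c + 3680/33b² + 1408bc³ + 14227/11bc² - 5451/11bc - 4215/11b + 464c³ + 384c² - 224c - 144 → 8b²c² + 352/3b²c + 328/3b² + 1408bc³ + 1296bc² - 496bc - 384b + 464c³ + 384c² - 224c - 144
  leading term b²c²: subtract (176c)·g_3 from 8b²c² + 352/3b²c + 328/3b² + 1408bc³ + 1296bc² - 496bc - 384b + 464c³ + 384c² - 224c - 144 → 8b²c + 328/3b² + 1408bc² - 112bc - 384b + 464c² - 80c - 144
  leading term b²c: subtract (176)·g_3 from 8b²c + 328/3b² + 1408bc² - 112bc - 384b + 464c² - 80c - 144 → 0
  remainder 0.

Every S-polynomial of the final basis reduces to 0, so we have a Gröbner basis.

G = {ab + 3/11a - 1/22b² + 7/11b - 5/11c, ac - a + ⅔b + 8c² - 3, b²c + 41/3b² + 176bc² - 14bc - 48b + 58c² - 10c - 18}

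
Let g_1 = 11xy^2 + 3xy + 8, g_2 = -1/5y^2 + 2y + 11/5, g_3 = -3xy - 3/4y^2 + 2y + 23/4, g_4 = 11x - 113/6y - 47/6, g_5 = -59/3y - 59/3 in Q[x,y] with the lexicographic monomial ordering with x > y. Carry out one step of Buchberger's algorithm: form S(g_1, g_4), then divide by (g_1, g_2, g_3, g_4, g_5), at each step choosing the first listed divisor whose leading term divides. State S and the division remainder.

S(g_1, g_4) = 3/11xy + 113/66y^3 + 47/66y^2 + 8/11; remainder on division = 0.

lcm(LM(g_1), LM(g_4)) = xy^2.
S = (lcm/LT(g_1))·g_1 − (lcm/LT(g_4))·g_4 = 3/11xy + 113/66y^3 + 47/66y^2 + 8/11.
Reduce S modulo (g_1, g_2, g_3, g_4, g_5) in that order:
  leading term xy: subtract (-1/11)·g_3 from 3/11xy + 113/66y^3 + 47/66y^2 + 8/11 → 113/66y^3 + 85/132y^2 + 2/11y + 5/4
  leading term y^3: subtract (-565/66y)·g_2 from 113/66y^3 + 85/132y^2 + 2/11y + 5/4 → 2345/132y^2 + 1255/66y + 5/4
  leading term y^2: subtract (-11725/132)·g_2 from 2345/132y^2 + 1255/66y + 5/4 → 590/3y + 590/3
  leading term y: subtract (-10)·g_5 from 590/3y + 590/3 → 0
The remainder is 0, so this S-polynomial contributes no new basis element.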